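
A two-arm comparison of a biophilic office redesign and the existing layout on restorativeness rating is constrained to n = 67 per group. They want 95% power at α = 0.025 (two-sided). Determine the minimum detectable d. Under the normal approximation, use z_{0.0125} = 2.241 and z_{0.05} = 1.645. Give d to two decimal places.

For two independent groups of n = 67 each: d_min = (z_{α/2} + z_β)·√(2/n).
z-sum = 2.241 + 1.645 = 3.886.
d_min = 3.886 × √(2/67) = 3.886 × 0.1728 = 0.671.

d_min ≈ 0.67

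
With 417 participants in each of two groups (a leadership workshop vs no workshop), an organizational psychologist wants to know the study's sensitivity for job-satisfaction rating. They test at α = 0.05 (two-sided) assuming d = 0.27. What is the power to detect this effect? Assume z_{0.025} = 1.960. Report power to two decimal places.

For two equal groups, power = Φ(d·√(n/2) − z_{α/2}).
d·√(n/2) = 0.27 × √(417/2) = 0.27 × 14.440 = 3.899.
z_β = 3.899 − 1.960 = 1.939.
Power = Φ(1.939) = 0.974.

power ≈ 0.97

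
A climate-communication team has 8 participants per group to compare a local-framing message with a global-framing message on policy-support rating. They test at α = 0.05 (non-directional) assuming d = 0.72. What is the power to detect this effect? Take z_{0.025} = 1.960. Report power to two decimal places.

For two equal groups, power = Φ(d·√(n/2) − z_{α/2}).
d·√(n/2) = 0.72 × √(8/2) = 0.72 × 2.000 = 1.440.
z_β = 1.440 − 1.960 = -0.520.
Power = Φ(-0.520) = 0.302.

power ≈ 0.30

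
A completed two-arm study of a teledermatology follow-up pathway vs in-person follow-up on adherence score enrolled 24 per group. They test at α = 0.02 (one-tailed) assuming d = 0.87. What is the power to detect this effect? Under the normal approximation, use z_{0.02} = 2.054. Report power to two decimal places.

power ≈ 0.83

For two equal groups, power = Φ(d·√(n/2) − z_{α}).
d·√(n/2) = 0.87 × √(24/2) = 0.87 × 3.464 = 3.014.
z_β = 3.014 − 2.054 = 0.960.
Power = Φ(0.960) = 0.831.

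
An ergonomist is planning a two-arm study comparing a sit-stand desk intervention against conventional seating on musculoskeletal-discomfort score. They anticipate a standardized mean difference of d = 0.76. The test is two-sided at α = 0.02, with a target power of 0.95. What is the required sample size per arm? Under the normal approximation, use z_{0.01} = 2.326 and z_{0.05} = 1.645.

For two independent groups with equal n: n = 2·((z_{α/2} + z_β) / d)².
z_{α/2} + z_β = 2.326 + 1.645 = 3.971.
n = 2 × (3.971 / 0.76)² = 2 × 5.225² = 2 × 27.30 = 54.6.
Round up to the next whole participant.

n = 55 per group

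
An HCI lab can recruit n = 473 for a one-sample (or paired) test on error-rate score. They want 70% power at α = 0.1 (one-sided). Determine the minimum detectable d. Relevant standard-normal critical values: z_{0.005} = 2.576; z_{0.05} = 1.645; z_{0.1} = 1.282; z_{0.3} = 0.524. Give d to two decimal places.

For a single sample (or paired design) of n = 473: d_min = (z_{α} + z_β)/√n.
z-sum = 1.282 + 0.524 = 1.806.
d_min = 1.806 / √473 = 1.806 / 21.749 = 0.083.

d_min ≈ 0.08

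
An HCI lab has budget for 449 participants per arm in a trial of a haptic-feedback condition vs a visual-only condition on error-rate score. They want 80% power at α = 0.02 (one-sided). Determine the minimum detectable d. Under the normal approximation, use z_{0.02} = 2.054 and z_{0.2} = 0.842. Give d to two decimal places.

d_min ≈ 0.19

For two independent groups of n = 449 each: d_min = (z_{α} + z_β)·√(2/n).
z-sum = 2.054 + 0.842 = 2.896.
d_min = 2.896 × √(2/449) = 2.896 × 0.0667 = 0.193.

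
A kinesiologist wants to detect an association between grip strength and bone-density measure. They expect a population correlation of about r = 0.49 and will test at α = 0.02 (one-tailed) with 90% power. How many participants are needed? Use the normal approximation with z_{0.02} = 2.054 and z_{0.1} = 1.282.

n = 42

Fisher's z: C = ½·ln((1+r)/(1−r)) = ½·ln(2.9216) = 0.5361.
n = ((z_{α} + z_β)/C)² + 3.
(2.054 + 1.282) / 0.5361 = 3.336 / 0.5361 = 6.223.
n = 6.223² + 3 = 38.72 + 3 = 41.7.
Round up.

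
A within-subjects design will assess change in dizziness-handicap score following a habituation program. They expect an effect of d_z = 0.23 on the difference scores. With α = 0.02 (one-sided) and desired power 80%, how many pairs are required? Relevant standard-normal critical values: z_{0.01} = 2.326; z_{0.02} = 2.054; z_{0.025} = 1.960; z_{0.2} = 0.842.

For a paired (one-sample on differences) test: n = ((z_{α} + z_β) / d)².
z_{α} + z_β = 2.054 + 0.842 = 2.896.
n = (2.896 / 0.23)² = 12.591² = 158.54.
Round up.

n = 159 pairs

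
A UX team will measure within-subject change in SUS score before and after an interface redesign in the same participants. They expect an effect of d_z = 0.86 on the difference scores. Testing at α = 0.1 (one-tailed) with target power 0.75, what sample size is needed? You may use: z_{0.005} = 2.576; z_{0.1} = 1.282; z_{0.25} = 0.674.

For a paired (one-sample on differences) test: n = ((z_{α} + z_β) / d)².
z_{α} + z_β = 1.282 + 0.674 = 1.956.
n = (1.956 / 0.86)² = 2.274² = 5.17.
Round up.

n = 6 pairs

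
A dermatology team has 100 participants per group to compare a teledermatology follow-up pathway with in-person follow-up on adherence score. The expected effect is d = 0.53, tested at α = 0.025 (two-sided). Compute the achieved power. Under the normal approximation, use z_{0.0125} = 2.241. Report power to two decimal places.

power ≈ 0.93

For two equal groups, power = Φ(d·√(n/2) − z_{α/2}).
d·√(n/2) = 0.53 × √(100/2) = 0.53 × 7.071 = 3.748.
z_β = 3.748 − 2.241 = 1.507.
Power = Φ(1.507) = 0.934.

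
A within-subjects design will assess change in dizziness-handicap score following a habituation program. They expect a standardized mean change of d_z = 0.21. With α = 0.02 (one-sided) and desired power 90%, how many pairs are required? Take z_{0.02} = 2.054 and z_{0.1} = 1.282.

n = 253 pairs

For a paired (one-sample on differences) test: n = ((z_{α} + z_β) / d)².
z_{α} + z_β = 2.054 + 1.282 = 3.336.
n = (3.336 / 0.21)² = 15.886² = 252.36.
Round up.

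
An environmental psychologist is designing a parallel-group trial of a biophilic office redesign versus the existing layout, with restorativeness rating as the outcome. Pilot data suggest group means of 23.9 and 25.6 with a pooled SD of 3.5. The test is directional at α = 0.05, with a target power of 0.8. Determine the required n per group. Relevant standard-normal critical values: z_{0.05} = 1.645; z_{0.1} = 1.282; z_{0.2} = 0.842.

Cohen's d = |M₁ − M₂| / SD_pooled = |23.9 − 25.6| / 3.5 = 1.7 / 3.5 = 0.486.
For two independent groups with equal n: n = 2·((z_{α} + z_β) / d)².
z_{α} + z_β = 1.645 + 0.842 = 2.487.
n = 2 × (2.487 / 0.486)² = 2 × 5.117² = 2 × 26.19 = 52.4.
Round up to the next whole participant.

n = 53 per group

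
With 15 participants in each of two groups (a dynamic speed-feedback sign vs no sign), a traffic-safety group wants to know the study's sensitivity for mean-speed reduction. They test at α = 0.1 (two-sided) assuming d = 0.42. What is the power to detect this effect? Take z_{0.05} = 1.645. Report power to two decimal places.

power ≈ 0.31

For two equal groups, power = Φ(d·√(n/2) − z_{α/2}).
d·√(n/2) = 0.42 × √(15/2) = 0.42 × 2.739 = 1.150.
z_β = 1.150 − 1.645 = -0.495.
Power = Φ(-0.495) = 0.310.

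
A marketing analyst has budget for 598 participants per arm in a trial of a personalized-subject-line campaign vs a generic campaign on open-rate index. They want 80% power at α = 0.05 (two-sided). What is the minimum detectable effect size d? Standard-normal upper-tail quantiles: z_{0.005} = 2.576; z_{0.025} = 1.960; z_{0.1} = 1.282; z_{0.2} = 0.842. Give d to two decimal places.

For two independent groups of n = 598 each: d_min = (z_{α/2} + z_β)·√(2/n).
z-sum = 1.960 + 0.842 = 2.802.
d_min = 2.802 × √(2/598) = 2.802 × 0.0578 = 0.162.

d_min ≈ 0.16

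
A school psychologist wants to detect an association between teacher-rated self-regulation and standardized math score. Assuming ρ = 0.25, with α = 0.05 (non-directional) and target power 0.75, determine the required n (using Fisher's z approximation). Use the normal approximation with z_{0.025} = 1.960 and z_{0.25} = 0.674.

Fisher's z: C = ½·ln((1+r)/(1−r)) = ½·ln(1.6667) = 0.2554.
n = ((z_{α/2} + z_β)/C)² + 3.
(1.960 + 0.674) / 0.2554 = 2.634 / 0.2554 = 10.313.
n = 10.313² + 3 = 106.36 + 3 = 109.4.
Round up.

n = 110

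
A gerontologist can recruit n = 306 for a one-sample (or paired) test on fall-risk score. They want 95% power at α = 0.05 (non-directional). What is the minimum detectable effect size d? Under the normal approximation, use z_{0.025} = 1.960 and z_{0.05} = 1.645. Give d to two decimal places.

For a single sample (or paired design) of n = 306: d_min = (z_{α/2} + z_β)/√n.
z-sum = 1.960 + 1.645 = 3.605.
d_min = 3.605 / √306 = 3.605 / 17.493 = 0.206.

d_min ≈ 0.21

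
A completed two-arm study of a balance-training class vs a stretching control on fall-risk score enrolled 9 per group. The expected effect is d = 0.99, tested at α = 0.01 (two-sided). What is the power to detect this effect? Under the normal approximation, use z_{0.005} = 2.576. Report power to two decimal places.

power ≈ 0.32

For two equal groups, power = Φ(d·√(n/2) − z_{α/2}).
d·√(n/2) = 0.99 × √(9/2) = 0.99 × 2.121 = 2.100.
z_β = 2.100 − 2.576 = -0.476.
Power = Φ(-0.476) = 0.317.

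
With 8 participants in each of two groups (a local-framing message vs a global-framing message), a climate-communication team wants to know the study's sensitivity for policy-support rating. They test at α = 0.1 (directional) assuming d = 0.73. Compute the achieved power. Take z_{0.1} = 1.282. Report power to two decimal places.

For two equal groups, power = Φ(d·√(n/2) − z_{α}).
d·√(n/2) = 0.73 × √(8/2) = 0.73 × 2.000 = 1.460.
z_β = 1.460 − 1.282 = 0.178.
Power = Φ(0.178) = 0.571.

power ≈ 0.57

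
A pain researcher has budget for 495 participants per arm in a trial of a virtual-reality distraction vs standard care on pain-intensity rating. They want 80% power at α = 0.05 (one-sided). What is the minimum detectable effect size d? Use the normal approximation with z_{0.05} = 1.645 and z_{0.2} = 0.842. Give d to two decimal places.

For two independent groups of n = 495 each: d_min = (z_{α} + z_β)·√(2/n).
z-sum = 1.645 + 0.842 = 2.487.
d_min = 2.487 × √(2/495) = 2.487 × 0.0636 = 0.158.

d_min ≈ 0.16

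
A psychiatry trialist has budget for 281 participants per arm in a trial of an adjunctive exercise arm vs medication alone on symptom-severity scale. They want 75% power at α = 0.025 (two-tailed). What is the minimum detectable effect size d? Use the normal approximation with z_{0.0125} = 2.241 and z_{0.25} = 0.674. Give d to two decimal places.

For two independent groups of n = 281 each: d_min = (z_{α/2} + z_β)·√(2/n).
z-sum = 2.241 + 0.674 = 2.915.
d_min = 2.915 × √(2/281) = 2.915 × 0.0844 = 0.246.

d_min ≈ 0.25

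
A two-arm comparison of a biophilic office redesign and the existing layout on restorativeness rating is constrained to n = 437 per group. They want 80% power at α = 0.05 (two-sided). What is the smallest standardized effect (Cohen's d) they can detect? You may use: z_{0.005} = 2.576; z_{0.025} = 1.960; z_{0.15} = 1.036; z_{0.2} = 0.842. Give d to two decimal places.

For two independent groups of n = 437 each: d_min = (z_{α/2} + z_β)·√(2/n).
z-sum = 1.960 + 0.842 = 2.802.
d_min = 2.802 × √(2/437) = 2.802 × 0.0677 = 0.190.

d_min ≈ 0.19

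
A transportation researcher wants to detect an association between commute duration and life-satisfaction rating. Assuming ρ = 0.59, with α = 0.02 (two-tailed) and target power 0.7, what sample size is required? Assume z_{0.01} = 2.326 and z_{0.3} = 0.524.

Fisher's z: C = ½·ln((1+r)/(1−r)) = ½·ln(3.8780) = 0.6777.
n = ((z_{α/2} + z_β)/C)² + 3.
(2.326 + 0.524) / 0.6777 = 2.850 / 0.6777 = 4.205.
n = 4.205² + 3 = 17.69 + 3 = 20.7.
Round up.

n = 21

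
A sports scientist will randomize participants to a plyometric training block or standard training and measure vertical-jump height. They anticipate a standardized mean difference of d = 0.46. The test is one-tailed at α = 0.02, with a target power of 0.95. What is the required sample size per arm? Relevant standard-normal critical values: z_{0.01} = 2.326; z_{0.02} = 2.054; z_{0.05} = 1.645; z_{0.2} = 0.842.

For two independent groups with equal n: n = 2·((z_{α} + z_β) / d)².
z_{α} + z_β = 2.054 + 1.645 = 3.699.
n = 2 × (3.699 / 0.46)² = 2 × 8.041² = 2 × 64.66 = 129.3.
Round up to the next whole participant.

n = 130 per group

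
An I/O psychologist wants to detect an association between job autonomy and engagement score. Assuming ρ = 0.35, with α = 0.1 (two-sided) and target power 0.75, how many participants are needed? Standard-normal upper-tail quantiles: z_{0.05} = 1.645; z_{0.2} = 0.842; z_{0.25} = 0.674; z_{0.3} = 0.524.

n = 44

Fisher's z: C = ½·ln((1+r)/(1−r)) = ½·ln(2.0769) = 0.3654.
n = ((z_{α/2} + z_β)/C)² + 3.
(1.645 + 0.674) / 0.3654 = 2.319 / 0.3654 = 6.346.
n = 6.346² + 3 = 40.28 + 3 = 43.3.
Round up.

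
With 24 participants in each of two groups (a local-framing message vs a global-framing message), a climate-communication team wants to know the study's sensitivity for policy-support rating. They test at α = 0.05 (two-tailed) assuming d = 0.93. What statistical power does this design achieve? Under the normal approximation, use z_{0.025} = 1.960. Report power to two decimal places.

power ≈ 0.90

For two equal groups, power = Φ(d·√(n/2) − z_{α/2}).
d·√(n/2) = 0.93 × √(24/2) = 0.93 × 3.464 = 3.222.
z_β = 3.222 − 1.960 = 1.262.
Power = Φ(1.262) = 0.896.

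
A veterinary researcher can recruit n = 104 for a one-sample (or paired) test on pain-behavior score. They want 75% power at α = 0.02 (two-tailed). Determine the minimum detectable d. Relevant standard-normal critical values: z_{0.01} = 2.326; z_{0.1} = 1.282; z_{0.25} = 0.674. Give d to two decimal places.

For a single sample (or paired design) of n = 104: d_min = (z_{α/2} + z_β)/√n.
z-sum = 2.326 + 0.674 = 3.000.
d_min = 3.000 / √104 = 3.000 / 10.198 = 0.294.

d_min ≈ 0.29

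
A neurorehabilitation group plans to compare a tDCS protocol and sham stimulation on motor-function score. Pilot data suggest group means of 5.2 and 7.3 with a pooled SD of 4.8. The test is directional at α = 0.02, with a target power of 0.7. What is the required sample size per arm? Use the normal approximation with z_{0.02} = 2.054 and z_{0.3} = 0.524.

n = 70 per group

Cohen's d = |M₁ − M₂| / SD_pooled = |5.2 − 7.3| / 4.8 = 2.1 / 4.8 = 0.437.
For two independent groups with equal n: n = 2·((z_{α} + z_β) / d)².
z_{α} + z_β = 2.054 + 0.524 = 2.578.
n = 2 × (2.578 / 0.437)² = 2 × 5.899² = 2 × 34.80 = 69.6.
Round up to the next whole participant.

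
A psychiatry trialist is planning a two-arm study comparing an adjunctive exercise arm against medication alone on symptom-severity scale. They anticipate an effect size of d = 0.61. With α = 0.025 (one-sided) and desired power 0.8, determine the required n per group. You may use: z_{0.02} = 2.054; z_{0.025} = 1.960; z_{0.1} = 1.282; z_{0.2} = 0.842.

For two independent groups with equal n: n = 2·((z_{α} + z_β) / d)².
z_{α} + z_β = 1.960 + 0.842 = 2.802.
n = 2 × (2.802 / 0.61)² = 2 × 4.593² = 2 × 21.10 = 42.2.
Round up to the next whole participant.

n = 43 per group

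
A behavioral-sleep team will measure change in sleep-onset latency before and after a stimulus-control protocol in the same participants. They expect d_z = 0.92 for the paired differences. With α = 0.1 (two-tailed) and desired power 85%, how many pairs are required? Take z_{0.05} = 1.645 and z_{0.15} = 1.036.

n = 9 pairs

For a paired (one-sample on differences) test: n = ((z_{α/2} + z_β) / d)².
z_{α/2} + z_β = 1.645 + 1.036 = 2.681.
n = (2.681 / 0.92)² = 2.914² = 8.49.
Round up.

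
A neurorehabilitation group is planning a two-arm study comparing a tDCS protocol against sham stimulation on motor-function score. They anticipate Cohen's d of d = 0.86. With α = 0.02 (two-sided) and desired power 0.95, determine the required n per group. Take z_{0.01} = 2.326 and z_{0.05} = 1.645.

For two independent groups with equal n: n = 2·((z_{α/2} + z_β) / d)².
z_{α/2} + z_β = 2.326 + 1.645 = 3.971.
n = 2 × (3.971 / 0.86)² = 2 × 4.617² = 2 × 21.32 = 42.6.
Round up to the next whole participant.

n = 43 per group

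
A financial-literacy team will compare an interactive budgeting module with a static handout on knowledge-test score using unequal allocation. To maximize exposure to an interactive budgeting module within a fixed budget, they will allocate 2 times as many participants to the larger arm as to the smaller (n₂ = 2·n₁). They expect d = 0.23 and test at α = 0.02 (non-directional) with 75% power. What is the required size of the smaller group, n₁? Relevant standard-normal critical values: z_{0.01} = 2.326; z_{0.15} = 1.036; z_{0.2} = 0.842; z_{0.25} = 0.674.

With allocation ratio k = n₂/n₁ = 2, Var(x̄₁−x̄₂) = σ²(1/n₁ + 1/(k·n₁)) = σ²·(k+1)/(k·n₁).
So n₁ = (1 + 1/k)·((z_{α/2} + z_β)/d)² = 1.500 × (3.000/0.23)².
n₁ = 1.500 × 170.13 = 255.2.
Round up: n₁ = 256, giving n₂ = 2 × 256 = 512.

n₁ = 256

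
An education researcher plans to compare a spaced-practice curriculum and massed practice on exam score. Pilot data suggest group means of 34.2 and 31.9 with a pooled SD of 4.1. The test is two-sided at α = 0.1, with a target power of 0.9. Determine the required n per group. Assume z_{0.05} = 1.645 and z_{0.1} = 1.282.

Cohen's d = |M₁ − M₂| / SD_pooled = |34.2 − 31.9| / 4.1 = 2.3 / 4.1 = 0.561.
For two independent groups with equal n: n = 2·((z_{α/2} + z_β) / d)².
z_{α/2} + z_β = 1.645 + 1.282 = 2.927.
n = 2 × (2.927 / 0.561)² = 2 × 5.217² = 2 × 27.22 = 54.4.
Round up to the next whole participant.

n = 55 per group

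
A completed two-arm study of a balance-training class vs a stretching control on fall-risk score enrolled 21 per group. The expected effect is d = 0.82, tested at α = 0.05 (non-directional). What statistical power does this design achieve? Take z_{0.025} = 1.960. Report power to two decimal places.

power ≈ 0.76

For two equal groups, power = Φ(d·√(n/2) − z_{α/2}).
d·√(n/2) = 0.82 × √(21/2) = 0.82 × 3.240 = 2.657.
z_β = 2.657 − 1.960 = 0.697.
Power = Φ(0.697) = 0.757.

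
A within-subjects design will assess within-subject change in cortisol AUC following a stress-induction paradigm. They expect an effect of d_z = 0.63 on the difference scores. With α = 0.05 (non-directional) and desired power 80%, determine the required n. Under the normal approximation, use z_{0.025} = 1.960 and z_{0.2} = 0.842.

For a paired (one-sample on differences) test: n = ((z_{α/2} + z_β) / d)².
z_{α/2} + z_β = 1.960 + 0.842 = 2.802.
n = (2.802 / 0.63)² = 4.448² = 19.78.
Round up.

n = 20 pairs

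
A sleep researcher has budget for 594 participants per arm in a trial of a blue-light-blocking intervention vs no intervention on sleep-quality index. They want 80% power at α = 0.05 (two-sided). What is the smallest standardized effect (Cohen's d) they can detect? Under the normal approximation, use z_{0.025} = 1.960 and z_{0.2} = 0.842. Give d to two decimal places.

For two independent groups of n = 594 each: d_min = (z_{α/2} + z_β)·√(2/n).
z-sum = 1.960 + 0.842 = 2.802.
d_min = 2.802 × √(2/594) = 2.802 × 0.0580 = 0.163.

d_min ≈ 0.16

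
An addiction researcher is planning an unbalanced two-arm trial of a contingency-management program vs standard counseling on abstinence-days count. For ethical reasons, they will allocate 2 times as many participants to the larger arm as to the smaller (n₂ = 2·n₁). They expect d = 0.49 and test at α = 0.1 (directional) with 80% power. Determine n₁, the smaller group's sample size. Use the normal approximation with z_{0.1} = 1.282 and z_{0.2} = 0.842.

With allocation ratio k = n₂/n₁ = 2, Var(x̄₁−x̄₂) = σ²(1/n₁ + 1/(k·n₁)) = σ²·(k+1)/(k·n₁).
So n₁ = (1 + 1/k)·((z_{α} + z_β)/d)² = 1.500 × (2.124/0.49)².
n₁ = 1.500 × 18.79 = 28.2.
Round up: n₁ = 29, giving n₂ = 2 × 29 = 58.

n₁ = 29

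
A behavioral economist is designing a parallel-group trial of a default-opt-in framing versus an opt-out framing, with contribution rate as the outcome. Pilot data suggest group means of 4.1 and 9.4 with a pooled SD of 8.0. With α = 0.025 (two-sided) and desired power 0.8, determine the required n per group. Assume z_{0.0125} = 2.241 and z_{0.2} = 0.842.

n = 44 per group

Cohen's d = |M₁ − M₂| / SD_pooled = |4.1 − 9.4| / 8.0 = 5.3 / 8.0 = 0.663.
For two independent groups with equal n: n = 2·((z_{α/2} + z_β) / d)².
z_{α/2} + z_β = 2.241 + 0.842 = 3.083.
n = 2 × (3.083 / 0.663)² = 2 × 4.650² = 2 × 21.62 = 43.2.
Round up to the next whole participant.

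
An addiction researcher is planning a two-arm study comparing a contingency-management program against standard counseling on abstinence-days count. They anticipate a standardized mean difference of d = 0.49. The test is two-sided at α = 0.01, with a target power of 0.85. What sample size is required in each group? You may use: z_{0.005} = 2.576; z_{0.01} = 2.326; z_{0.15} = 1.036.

For two independent groups with equal n: n = 2·((z_{α/2} + z_β) / d)².
z_{α/2} + z_β = 2.576 + 1.036 = 3.612.
n = 2 × (3.612 / 0.49)² = 2 × 7.371² = 2 × 54.34 = 108.7.
Round up to the next whole participant.

n = 109 per group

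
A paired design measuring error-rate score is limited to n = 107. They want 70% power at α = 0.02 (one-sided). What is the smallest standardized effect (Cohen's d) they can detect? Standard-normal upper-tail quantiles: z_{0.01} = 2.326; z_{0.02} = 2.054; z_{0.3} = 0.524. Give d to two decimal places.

For a single sample (or paired design) of n = 107: d_min = (z_{α} + z_β)/√n.
z-sum = 2.054 + 0.524 = 2.578.
d_min = 2.578 / √107 = 2.578 / 10.344 = 0.249.

d_min ≈ 0.25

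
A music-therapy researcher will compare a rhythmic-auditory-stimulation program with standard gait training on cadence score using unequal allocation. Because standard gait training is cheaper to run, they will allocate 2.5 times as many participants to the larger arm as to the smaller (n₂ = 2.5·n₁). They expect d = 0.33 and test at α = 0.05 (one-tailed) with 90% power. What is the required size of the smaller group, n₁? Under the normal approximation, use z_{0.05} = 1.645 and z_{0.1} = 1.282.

With allocation ratio k = n₂/n₁ = 2.5, Var(x̄₁−x̄₂) = σ²(1/n₁ + 1/(k·n₁)) = σ²·(k+1)/(k·n₁).
So n₁ = (1 + 1/k)·((z_{α} + z_β)/d)² = 1.400 × (2.927/0.33)².
n₁ = 1.400 × 78.67 = 110.1.
Round up: n₁ = 111, giving n₂ = ⌈2.5 × 111⌉ = ⌈277.5⌉ = 278.

n₁ = 111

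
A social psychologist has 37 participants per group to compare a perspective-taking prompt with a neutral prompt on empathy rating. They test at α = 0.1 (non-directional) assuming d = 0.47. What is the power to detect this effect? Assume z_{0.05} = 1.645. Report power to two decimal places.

For two equal groups, power = Φ(d·√(n/2) − z_{α/2}).
d·√(n/2) = 0.47 × √(37/2) = 0.47 × 4.301 = 2.022.
z_β = 2.022 − 1.645 = 0.377.
Power = Φ(0.377) = 0.647.

power ≈ 0.65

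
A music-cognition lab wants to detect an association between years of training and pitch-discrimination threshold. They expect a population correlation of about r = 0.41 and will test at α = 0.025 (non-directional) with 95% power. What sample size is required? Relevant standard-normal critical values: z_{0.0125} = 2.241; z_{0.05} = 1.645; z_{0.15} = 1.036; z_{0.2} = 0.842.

n = 83

Fisher's z: C = ½·ln((1+r)/(1−r)) = ½·ln(2.3898) = 0.4356.
n = ((z_{α/2} + z_β)/C)² + 3.
(2.241 + 1.645) / 0.4356 = 3.886 / 0.4356 = 8.921.
n = 8.921² + 3 = 79.58 + 3 = 82.6.
Round up.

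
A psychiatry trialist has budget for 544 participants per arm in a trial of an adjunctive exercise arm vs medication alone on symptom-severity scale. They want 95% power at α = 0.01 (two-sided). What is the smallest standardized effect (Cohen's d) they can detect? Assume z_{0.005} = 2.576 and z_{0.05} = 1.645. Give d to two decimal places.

d_min ≈ 0.26

For two independent groups of n = 544 each: d_min = (z_{α/2} + z_β)·√(2/n).
z-sum = 2.576 + 1.645 = 4.221.
d_min = 4.221 × √(2/544) = 4.221 × 0.0606 = 0.256.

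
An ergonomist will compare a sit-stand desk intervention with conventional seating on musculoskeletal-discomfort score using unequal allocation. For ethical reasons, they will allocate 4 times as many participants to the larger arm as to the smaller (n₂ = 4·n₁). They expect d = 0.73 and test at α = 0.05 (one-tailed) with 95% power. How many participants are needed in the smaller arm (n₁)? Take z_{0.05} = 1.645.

With allocation ratio k = n₂/n₁ = 4, Var(x̄₁−x̄₂) = σ²(1/n₁ + 1/(k·n₁)) = σ²·(k+1)/(k·n₁).
So n₁ = (1 + 1/k)·((z_{α} + z_β)/d)² = 1.250 × (3.290/0.73)².
n₁ = 1.250 × 20.31 = 25.4.
Round up: n₁ = 26, giving n₂ = 4 × 26 = 104.

n₁ = 26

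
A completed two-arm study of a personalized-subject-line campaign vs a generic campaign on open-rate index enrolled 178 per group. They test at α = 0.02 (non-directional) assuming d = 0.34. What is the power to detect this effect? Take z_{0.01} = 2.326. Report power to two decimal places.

For two equal groups, power = Φ(d·√(n/2) − z_{α/2}).
d·√(n/2) = 0.34 × √(178/2) = 0.34 × 9.434 = 3.208.
z_β = 3.208 − 2.326 = 0.882.
Power = Φ(0.882) = 0.811.

power ≈ 0.81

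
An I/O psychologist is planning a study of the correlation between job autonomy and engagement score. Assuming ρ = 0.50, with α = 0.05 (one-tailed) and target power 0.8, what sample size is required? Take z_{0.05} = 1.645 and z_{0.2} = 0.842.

Fisher's z: C = ½·ln((1+r)/(1−r)) = ½·ln(3.0000) = 0.5493.
n = ((z_{α} + z_β)/C)² + 3.
(1.645 + 0.842) / 0.5493 = 2.487 / 0.5493 = 4.528.
n = 4.528² + 3 = 20.50 + 3 = 23.5.
Round up.

n = 24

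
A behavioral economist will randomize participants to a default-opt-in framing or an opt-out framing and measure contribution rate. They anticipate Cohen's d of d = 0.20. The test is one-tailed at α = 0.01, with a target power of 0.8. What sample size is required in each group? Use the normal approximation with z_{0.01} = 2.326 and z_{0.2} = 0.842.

For two independent groups with equal n: n = 2·((z_{α} + z_β) / d)².
z_{α} + z_β = 2.326 + 0.842 = 3.168.
n = 2 × (3.168 / 0.20)² = 2 × 15.840² = 2 × 250.91 = 501.8.
Round up to the next whole participant.

n = 502 per group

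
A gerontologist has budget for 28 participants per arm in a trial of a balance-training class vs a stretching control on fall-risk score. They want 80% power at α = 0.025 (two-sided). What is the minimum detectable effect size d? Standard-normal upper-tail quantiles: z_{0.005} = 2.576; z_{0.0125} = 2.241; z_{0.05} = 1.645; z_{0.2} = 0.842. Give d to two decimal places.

d_min ≈ 0.82

For two independent groups of n = 28 each: d_min = (z_{α/2} + z_β)·√(2/n).
z-sum = 2.241 + 0.842 = 3.083.
d_min = 3.083 × √(2/28) = 3.083 × 0.2673 = 0.824.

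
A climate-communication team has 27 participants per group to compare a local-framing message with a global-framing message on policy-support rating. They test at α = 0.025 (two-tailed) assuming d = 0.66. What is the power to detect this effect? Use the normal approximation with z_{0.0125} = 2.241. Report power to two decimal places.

power ≈ 0.57

For two equal groups, power = Φ(d·√(n/2) − z_{α/2}).
d·√(n/2) = 0.66 × √(27/2) = 0.66 × 3.674 = 2.425.
z_β = 2.425 − 2.241 = 0.184.
Power = Φ(0.184) = 0.573.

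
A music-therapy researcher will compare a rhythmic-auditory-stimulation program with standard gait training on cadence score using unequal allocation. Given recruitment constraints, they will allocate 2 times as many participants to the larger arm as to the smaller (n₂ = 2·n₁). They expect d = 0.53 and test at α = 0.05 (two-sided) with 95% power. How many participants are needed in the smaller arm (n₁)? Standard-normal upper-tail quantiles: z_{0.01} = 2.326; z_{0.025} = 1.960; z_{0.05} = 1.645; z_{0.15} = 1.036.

n₁ = 70

With allocation ratio k = n₂/n₁ = 2, Var(x̄₁−x̄₂) = σ²(1/n₁ + 1/(k·n₁)) = σ²·(k+1)/(k·n₁).
So n₁ = (1 + 1/k)·((z_{α/2} + z_β)/d)² = 1.500 × (3.605/0.53)².
n₁ = 1.500 × 46.27 = 69.4.
Round up: n₁ = 70, giving n₂ = 2 × 70 = 140.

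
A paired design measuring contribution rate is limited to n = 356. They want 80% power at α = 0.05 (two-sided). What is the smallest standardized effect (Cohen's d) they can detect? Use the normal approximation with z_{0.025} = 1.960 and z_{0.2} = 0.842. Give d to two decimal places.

d_min ≈ 0.15

For a single sample (or paired design) of n = 356: d_min = (z_{α/2} + z_β)/√n.
z-sum = 1.960 + 0.842 = 2.802.
d_min = 2.802 / √356 = 2.802 / 18.868 = 0.149.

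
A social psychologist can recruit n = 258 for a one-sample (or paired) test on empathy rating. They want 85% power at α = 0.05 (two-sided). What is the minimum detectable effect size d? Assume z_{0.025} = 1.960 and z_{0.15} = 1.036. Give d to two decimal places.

For a single sample (or paired design) of n = 258: d_min = (z_{α/2} + z_β)/√n.
z-sum = 1.960 + 1.036 = 2.996.
d_min = 2.996 / √258 = 2.996 / 16.062 = 0.187.

d_min ≈ 0.19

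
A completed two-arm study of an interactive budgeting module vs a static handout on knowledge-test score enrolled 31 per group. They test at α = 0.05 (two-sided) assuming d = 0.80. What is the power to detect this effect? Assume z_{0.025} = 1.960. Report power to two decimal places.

For two equal groups, power = Φ(d·√(n/2) − z_{α/2}).
d·√(n/2) = 0.80 × √(31/2) = 0.80 × 3.937 = 3.150.
z_β = 3.150 − 1.960 = 1.190.
Power = Φ(1.190) = 0.883.

power ≈ 0.88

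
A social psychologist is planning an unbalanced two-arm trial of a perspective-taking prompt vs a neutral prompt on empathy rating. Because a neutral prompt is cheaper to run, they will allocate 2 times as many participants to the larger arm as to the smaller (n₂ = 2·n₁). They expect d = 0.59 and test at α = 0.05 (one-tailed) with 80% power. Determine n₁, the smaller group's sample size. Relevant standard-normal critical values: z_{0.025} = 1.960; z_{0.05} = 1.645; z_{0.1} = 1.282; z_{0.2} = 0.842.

With allocation ratio k = n₂/n₁ = 2, Var(x̄₁−x̄₂) = σ²(1/n₁ + 1/(k·n₁)) = σ²·(k+1)/(k·n₁).
So n₁ = (1 + 1/k)·((z_{α} + z_β)/d)² = 1.500 × (2.487/0.59)².
n₁ = 1.500 × 17.77 = 26.7.
Round up: n₁ = 27, giving n₂ = 2 × 27 = 54.

n₁ = 27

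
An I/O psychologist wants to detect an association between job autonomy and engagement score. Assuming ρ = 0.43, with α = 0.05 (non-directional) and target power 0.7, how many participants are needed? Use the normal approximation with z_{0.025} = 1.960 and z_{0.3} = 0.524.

n = 33

Fisher's z: C = ½·ln((1+r)/(1−r)) = ½·ln(2.5088) = 0.4599.
n = ((z_{α/2} + z_β)/C)² + 3.
(1.960 + 0.524) / 0.4599 = 2.484 / 0.4599 = 5.401.
n = 5.401² + 3 = 29.17 + 3 = 32.2.
Round up.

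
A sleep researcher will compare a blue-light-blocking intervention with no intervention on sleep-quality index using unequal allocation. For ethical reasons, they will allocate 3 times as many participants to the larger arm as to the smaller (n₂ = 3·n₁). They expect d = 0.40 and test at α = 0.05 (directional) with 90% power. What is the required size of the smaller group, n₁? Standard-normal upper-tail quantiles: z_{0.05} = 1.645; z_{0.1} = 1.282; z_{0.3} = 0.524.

With allocation ratio k = n₂/n₁ = 3, Var(x̄₁−x̄₂) = σ²(1/n₁ + 1/(k·n₁)) = σ²·(k+1)/(k·n₁).
So n₁ = (1 + 1/k)·((z_{α} + z_β)/d)² = 1.333 × (2.927/0.40)².
n₁ = 1.333 × 53.55 = 71.4.
Round up: n₁ = 72, giving n₂ = 3 × 72 = 216.

n₁ = 72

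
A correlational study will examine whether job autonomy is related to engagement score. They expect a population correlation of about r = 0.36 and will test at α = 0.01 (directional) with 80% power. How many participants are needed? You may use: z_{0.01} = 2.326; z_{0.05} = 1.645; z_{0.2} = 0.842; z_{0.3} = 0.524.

Fisher's z: C = ½·ln((1+r)/(1−r)) = ½·ln(2.1250) = 0.3769.
n = ((z_{α} + z_β)/C)² + 3.
(2.326 + 0.842) / 0.3769 = 3.168 / 0.3769 = 8.405.
n = 8.405² + 3 = 70.65 + 3 = 73.7.
Round up.

n = 74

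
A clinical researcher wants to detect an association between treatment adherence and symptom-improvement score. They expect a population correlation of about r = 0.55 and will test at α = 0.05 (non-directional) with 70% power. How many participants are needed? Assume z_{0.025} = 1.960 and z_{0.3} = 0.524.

Fisher's z: C = ½·ln((1+r)/(1−r)) = ½·ln(3.4444) = 0.6184.
n = ((z_{α/2} + z_β)/C)² + 3.
(1.960 + 0.524) / 0.6184 = 2.484 / 0.6184 = 4.017.
n = 4.017² + 3 = 16.13 + 3 = 19.1.
Round up.

n = 20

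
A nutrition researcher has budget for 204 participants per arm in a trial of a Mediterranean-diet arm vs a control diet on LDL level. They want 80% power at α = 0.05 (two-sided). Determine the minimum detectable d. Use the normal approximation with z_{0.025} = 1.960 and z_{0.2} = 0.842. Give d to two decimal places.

For two independent groups of n = 204 each: d_min = (z_{α/2} + z_β)·√(2/n).
z-sum = 1.960 + 0.842 = 2.802.
d_min = 2.802 × √(2/204) = 2.802 × 0.0990 = 0.277.

d_min ≈ 0.28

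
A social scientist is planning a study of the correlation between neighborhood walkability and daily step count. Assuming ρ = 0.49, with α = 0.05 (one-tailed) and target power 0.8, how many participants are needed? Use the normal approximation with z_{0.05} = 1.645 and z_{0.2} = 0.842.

n = 25

Fisher's z: C = ½·ln((1+r)/(1−r)) = ½·ln(2.9216) = 0.5361.
n = ((z_{α} + z_β)/C)² + 3.
(1.645 + 0.842) / 0.5361 = 2.487 / 0.5361 = 4.639.
n = 4.639² + 3 = 21.52 + 3 = 24.5.
Round up.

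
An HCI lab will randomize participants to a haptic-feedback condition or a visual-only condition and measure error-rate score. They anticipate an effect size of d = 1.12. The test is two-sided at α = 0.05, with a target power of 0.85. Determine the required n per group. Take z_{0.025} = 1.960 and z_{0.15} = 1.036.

n = 15 per group

For two independent groups with equal n: n = 2·((z_{α/2} + z_β) / d)².
z_{α/2} + z_β = 1.960 + 1.036 = 2.996.
n = 2 × (2.996 / 1.12)² = 2 × 2.675² = 2 × 7.16 = 14.3.
Round up to the next whole participant.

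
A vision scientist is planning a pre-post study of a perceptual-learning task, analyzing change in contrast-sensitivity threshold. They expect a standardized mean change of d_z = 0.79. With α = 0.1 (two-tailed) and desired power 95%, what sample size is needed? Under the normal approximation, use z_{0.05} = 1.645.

n = 18 pairs

For a paired (one-sample on differences) test: n = ((z_{α/2} + z_β) / d)².
z_{α/2} + z_β = 1.645 + 1.645 = 3.290.
n = (3.290 / 0.79)² = 4.165² = 17.34.
Round up.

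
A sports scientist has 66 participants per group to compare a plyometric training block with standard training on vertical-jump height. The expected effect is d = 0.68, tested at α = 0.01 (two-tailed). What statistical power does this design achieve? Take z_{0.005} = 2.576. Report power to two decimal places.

power ≈ 0.91

For two equal groups, power = Φ(d·√(n/2) − z_{α/2}).
d·√(n/2) = 0.68 × √(66/2) = 0.68 × 5.745 = 3.906.
z_β = 3.906 − 2.576 = 1.330.
Power = Φ(1.330) = 0.908.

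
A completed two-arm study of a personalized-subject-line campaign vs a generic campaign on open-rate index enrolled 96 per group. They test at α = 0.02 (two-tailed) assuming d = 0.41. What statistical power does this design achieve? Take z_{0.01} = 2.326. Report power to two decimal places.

For two equal groups, power = Φ(d·√(n/2) − z_{α/2}).
d·√(n/2) = 0.41 × √(96/2) = 0.41 × 6.928 = 2.841.
z_β = 2.841 − 2.326 = 0.515.
Power = Φ(0.515) = 0.697.

power ≈ 0.70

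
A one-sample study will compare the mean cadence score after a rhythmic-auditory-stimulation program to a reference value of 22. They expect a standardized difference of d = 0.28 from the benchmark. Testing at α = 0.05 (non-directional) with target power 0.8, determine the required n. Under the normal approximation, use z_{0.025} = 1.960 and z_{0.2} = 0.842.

For a one-sample test: n = ((z_{α/2} + z_β) / d)².
z_{α/2} + z_β = 1.960 + 0.842 = 2.802.
n = (2.802 / 0.28)² = 10.007² = 100.14.
Round up.

n = 101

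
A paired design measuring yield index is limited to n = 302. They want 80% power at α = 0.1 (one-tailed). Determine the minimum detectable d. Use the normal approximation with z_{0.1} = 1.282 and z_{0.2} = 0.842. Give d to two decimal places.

For a single sample (or paired design) of n = 302: d_min = (z_{α} + z_β)/√n.
z-sum = 1.282 + 0.842 = 2.124.
d_min = 2.124 / √302 = 2.124 / 17.378 = 0.122.

d_min ≈ 0.12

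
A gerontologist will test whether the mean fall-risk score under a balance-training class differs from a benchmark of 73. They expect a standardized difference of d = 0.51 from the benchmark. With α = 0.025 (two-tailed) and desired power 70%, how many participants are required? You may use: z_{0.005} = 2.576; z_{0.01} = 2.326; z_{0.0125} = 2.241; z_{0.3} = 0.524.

For a one-sample test: n = ((z_{α/2} + z_β) / d)².
z_{α/2} + z_β = 2.241 + 0.524 = 2.765.
n = (2.765 / 0.51)² = 5.422² = 29.39.
Round up.

n = 30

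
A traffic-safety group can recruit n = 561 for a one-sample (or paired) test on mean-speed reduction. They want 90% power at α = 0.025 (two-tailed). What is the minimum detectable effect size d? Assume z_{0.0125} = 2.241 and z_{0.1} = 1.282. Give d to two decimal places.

d_min ≈ 0.15

For a single sample (or paired design) of n = 561: d_min = (z_{α/2} + z_β)/√n.
z-sum = 2.241 + 1.282 = 3.523.
d_min = 3.523 / √561 = 3.523 / 23.685 = 0.149.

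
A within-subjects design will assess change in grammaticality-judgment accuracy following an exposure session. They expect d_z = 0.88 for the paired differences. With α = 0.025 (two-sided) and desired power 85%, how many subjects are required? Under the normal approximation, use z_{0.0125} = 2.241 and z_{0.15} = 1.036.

For a paired (one-sample on differences) test: n = ((z_{α/2} + z_β) / d)².
z_{α/2} + z_β = 2.241 + 1.036 = 3.277.
n = (3.277 / 0.88)² = 3.724² = 13.87.
Round up.

n = 14 pairs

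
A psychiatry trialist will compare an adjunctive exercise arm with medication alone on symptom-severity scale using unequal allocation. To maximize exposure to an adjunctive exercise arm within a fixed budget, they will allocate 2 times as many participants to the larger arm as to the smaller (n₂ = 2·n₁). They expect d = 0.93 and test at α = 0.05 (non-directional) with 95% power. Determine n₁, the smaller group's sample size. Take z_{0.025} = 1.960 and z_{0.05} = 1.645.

With allocation ratio k = n₂/n₁ = 2, Var(x̄₁−x̄₂) = σ²(1/n₁ + 1/(k·n₁)) = σ²·(k+1)/(k·n₁).
So n₁ = (1 + 1/k)·((z_{α/2} + z_β)/d)² = 1.500 × (3.605/0.93)².
n₁ = 1.500 × 15.03 = 22.5.
Round up: n₁ = 23, giving n₂ = 2 × 23 = 46.

n₁ = 23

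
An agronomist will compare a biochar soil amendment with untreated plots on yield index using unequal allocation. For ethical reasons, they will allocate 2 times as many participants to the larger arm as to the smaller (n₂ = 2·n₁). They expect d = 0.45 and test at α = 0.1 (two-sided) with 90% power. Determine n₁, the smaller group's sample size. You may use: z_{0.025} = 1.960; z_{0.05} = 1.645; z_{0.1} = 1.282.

n₁ = 64

With allocation ratio k = n₂/n₁ = 2, Var(x̄₁−x̄₂) = σ²(1/n₁ + 1/(k·n₁)) = σ²·(k+1)/(k·n₁).
So n₁ = (1 + 1/k)·((z_{α/2} + z_β)/d)² = 1.500 × (2.927/0.45)².
n₁ = 1.500 × 42.31 = 63.5.
Round up: n₁ = 64, giving n₂ = 2 × 64 = 128.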